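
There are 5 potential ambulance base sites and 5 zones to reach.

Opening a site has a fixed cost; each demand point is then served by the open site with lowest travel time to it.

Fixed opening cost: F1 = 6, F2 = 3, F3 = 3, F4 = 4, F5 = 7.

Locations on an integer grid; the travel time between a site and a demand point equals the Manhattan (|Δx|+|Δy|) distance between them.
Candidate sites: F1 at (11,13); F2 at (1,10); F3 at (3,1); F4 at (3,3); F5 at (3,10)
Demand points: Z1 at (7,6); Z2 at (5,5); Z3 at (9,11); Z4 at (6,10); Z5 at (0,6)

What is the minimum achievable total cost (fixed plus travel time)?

37

Open {F2, F4}: assign each demand point to its cheapest open site.
  Z1→F4 7, Z2→F4 4, Z3→F2 9, Z4→F2 5, Z5→F2 5
  travel time 30, fixed 7 → total 37.
Compare {F4, F5}: travel time 27 + fixed 11 = 38.
Compare {F1, F2, F4}: travel time 25 + fixed 13 = 38.
Compare {F5}: travel time 32 + fixed 7 = 39.
All other subsets cost ≥ 38. Minimum total cost: 37.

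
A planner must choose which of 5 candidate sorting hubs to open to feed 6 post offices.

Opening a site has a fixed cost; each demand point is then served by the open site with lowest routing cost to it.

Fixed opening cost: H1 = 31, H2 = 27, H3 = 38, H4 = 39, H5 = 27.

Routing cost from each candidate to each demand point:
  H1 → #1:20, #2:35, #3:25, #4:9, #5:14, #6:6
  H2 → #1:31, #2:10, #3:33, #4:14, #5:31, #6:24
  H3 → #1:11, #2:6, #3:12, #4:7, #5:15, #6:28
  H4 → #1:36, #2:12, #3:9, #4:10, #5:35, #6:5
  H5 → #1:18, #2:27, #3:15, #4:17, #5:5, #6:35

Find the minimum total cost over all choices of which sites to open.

117

Open {H3}: assign each demand point to its cheapest open site.
  #1→H3 11, #2→H3 6, #3→H3 12, #4→H3 7, #5→H3 15, #6→H3 28
  routing cost 79, fixed 38 → total 117.
Compare {H1, H3}: routing cost 56 + fixed 69 = 125.
Compare {H4, H5}: routing cost 59 + fixed 66 = 125.
Compare {H3, H4}: routing cost 53 + fixed 77 = 130.
All other subsets cost ≥ 125. Minimum total cost: 117.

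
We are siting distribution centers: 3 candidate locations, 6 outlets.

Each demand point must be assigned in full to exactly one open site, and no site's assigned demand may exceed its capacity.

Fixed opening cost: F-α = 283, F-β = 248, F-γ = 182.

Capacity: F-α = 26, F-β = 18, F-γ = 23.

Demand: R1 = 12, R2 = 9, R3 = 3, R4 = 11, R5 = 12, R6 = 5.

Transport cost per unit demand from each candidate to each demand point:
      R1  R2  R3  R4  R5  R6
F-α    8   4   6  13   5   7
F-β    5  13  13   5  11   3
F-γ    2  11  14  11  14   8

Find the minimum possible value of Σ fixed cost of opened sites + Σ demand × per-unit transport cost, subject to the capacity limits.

921

Open {F-α, F-β, F-γ}; cheapest assignment that respects the capacities:
  F-α (cap 26, load 24): R2, R3, R5 — cost 9×4 + 3×6 + 12×5 = 114
  F-β (cap 18, load 16): R4, R6 — cost 11×5 + 5×3 = 70
  F-γ (cap 23, load 12): R1 — cost 12×2 = 24
  Shipping 208, fixed 713 → total 921.
  Any other capacity-feasible assignment to {F-α, F-β, F-γ} ships for at least 208.
Total demand is 52 and no other set of sites has combined capacity ≥ 52, so {F-α, F-β, F-γ} is the only feasible choice of open sites. Minimum: 921.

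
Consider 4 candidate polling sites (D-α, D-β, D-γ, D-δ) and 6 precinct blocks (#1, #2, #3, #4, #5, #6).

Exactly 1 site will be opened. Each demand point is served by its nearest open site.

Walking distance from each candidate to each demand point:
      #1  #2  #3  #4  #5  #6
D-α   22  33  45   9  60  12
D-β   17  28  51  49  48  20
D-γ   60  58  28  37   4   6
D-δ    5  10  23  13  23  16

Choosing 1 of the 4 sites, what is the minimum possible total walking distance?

90

Open {D-δ}.
  #1→D-δ 5, #2→D-δ 10, #3→D-δ 23, #4→D-δ 13, #5→D-δ 23, #6→D-δ 16  ⇒ total 90.
Compare {D-α}: total 181.
Compare {D-γ}: total 193.
No size-1 selection does better; minimum is 90.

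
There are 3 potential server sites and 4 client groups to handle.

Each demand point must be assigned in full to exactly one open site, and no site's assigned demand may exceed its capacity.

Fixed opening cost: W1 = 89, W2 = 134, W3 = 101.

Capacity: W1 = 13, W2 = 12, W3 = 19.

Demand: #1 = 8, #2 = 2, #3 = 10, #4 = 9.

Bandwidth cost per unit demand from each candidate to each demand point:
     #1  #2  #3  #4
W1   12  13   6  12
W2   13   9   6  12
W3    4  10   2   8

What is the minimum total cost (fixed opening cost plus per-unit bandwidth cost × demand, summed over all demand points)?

Open {W1, W3}; cheapest assignment that respects the capacities:
  W1 (cap 13, load 10): #3 — cost 10×6 = 60
  W3 (cap 19, load 19): #1, #2, #4 — cost 8×4 + 2×10 + 9×8 = 124
  Shipping 184, fixed 190 → total 374.
  Any other capacity-feasible assignment to {W1, W3} ships for at least 184.
Compare {W2, W3}: its best feasible assignment gives total 413.
Compare {W1, W2, W3}: its best feasible assignment gives total 502.
Every other set of open sites that can feasibly serve all demand totals ≥ 413 even under its best assignment. Minimum: 374.

374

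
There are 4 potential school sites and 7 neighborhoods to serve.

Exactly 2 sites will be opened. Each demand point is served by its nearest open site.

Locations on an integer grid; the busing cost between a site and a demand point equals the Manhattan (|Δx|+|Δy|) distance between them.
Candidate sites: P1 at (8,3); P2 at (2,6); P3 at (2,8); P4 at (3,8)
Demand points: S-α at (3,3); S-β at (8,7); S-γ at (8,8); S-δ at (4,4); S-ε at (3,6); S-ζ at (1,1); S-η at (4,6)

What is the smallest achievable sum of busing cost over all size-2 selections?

26

Open {P1, P2}.
  S-α→P2 4, S-β→P1 4, S-γ→P1 5, S-δ→P2 4, S-ε→P2 1, S-ζ→P2 6, S-η→P2 2  ⇒ total 26.
Compare {P2, P4}: total 28.
Compare {P2, P3}: total 30.
No size-2 selection does better; minimum is 26.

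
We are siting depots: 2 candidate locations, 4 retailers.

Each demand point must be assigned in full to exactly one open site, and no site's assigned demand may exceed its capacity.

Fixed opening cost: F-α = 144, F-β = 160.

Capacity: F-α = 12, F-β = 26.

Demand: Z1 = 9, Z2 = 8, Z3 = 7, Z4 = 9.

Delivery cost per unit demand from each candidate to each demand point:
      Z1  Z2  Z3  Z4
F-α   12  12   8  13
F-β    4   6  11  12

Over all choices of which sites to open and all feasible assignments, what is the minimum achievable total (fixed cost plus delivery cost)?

552

Open {F-α, F-β}; cheapest assignment that respects the capacities:
  F-α (cap 12, load 7): Z3 — cost 7×8 = 56
  F-β (cap 26, load 26): Z1, Z2, Z4 — cost 9×4 + 8×6 + 9×12 = 192
  Shipping 248, fixed 304 → total 552.
  Any other capacity-feasible assignment to {F-α, F-β} ships for at least 248.
Total demand is 33 and no other set of sites has combined capacity ≥ 33, so {F-α, F-β} is the only feasible choice of open sites. Minimum: 552.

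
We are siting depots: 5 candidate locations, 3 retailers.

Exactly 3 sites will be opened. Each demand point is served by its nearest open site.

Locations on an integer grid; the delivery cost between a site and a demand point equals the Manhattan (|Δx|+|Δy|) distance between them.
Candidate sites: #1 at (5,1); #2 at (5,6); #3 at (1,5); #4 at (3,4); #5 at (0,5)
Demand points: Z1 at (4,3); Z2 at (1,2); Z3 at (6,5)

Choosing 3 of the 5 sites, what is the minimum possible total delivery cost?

Open {#2, #3, #4}.
  Z1→#4 2, Z2→#3 3, Z3→#2 2  ⇒ total 7.
Compare {#1, #2, #3}: total 8.
Compare {#1, #2, #4}: total 8.
No size-3 selection does better; minimum is 7.

7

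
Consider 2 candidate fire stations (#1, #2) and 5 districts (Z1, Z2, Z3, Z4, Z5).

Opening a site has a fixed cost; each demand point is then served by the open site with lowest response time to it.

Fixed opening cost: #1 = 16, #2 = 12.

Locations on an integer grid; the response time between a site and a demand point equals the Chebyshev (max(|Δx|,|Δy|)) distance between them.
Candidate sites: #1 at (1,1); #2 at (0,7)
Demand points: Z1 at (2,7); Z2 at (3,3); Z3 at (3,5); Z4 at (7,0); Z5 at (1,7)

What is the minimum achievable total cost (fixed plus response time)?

Open {#2}: assign each demand point to its cheapest open site.
  Z1→#2 2, Z2→#2 4, Z3→#2 3, Z4→#2 7, Z5→#2 1
  response time 17, fixed 12 → total 29.
Compare {#1}: response time 24 + fixed 16 = 40.
Compare {#1, #2}: response time 14 + fixed 28 = 42.

29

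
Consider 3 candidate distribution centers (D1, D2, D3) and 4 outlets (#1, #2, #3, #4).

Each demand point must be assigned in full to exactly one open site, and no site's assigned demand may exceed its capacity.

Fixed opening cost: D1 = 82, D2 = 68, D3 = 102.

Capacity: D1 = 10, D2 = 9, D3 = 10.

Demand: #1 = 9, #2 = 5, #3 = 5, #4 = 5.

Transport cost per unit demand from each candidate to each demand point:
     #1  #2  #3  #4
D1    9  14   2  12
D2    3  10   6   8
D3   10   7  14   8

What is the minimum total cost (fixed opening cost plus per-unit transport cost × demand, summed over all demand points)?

364

Open {D1, D2, D3}; cheapest assignment that respects the capacities:
  D1 (cap 10, load 5): #3 — cost 5×2 = 10
  D2 (cap 9, load 9): #1 — cost 9×3 = 27
  D3 (cap 10, load 10): #2, #4 — cost 5×7 + 5×8 = 75
  Shipping 112, fixed 252 → total 364.
  Any other capacity-feasible assignment to {D1, D2, D3} ships for at least 112.
Total demand is 24 and no other set of sites has combined capacity ≥ 24, so {D1, D2, D3} is the only feasible choice of open sites. Minimum: 364.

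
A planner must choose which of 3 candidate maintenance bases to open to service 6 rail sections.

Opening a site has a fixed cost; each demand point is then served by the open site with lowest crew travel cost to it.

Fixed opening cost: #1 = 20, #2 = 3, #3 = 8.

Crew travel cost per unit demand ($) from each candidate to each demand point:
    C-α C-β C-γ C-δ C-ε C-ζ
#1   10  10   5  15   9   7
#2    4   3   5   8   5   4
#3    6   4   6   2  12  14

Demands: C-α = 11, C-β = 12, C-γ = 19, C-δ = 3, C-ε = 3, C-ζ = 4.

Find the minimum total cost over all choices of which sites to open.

223

Open {#2, #3}: assign each demand point to its cheapest open site.
  C-α→#2 11×4=44, C-β→#2 12×3=36, C-γ→#2 19×5=95, C-δ→#3 3×2=6, C-ε→#2 3×5=15, C-ζ→#2 4×4=16
  crew travel cost 212, fixed 11 → total 223.
Compare {#2}: crew travel cost 230 + fixed 3 = 233.
Compare {#1, #2, #3}: crew travel cost 212 + fixed 31 = 243.
Compare {#1, #2}: crew travel cost 230 + fixed 23 = 253.
All other subsets cost ≥ 233. Minimum total cost: 223.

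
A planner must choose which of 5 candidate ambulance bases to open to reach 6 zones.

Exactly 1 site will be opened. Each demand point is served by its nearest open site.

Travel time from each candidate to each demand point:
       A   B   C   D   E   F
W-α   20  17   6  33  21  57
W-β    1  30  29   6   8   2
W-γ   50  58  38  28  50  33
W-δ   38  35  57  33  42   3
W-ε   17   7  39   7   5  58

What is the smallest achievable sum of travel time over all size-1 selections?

76

Open {W-β}.
  A→W-β 1, B→W-β 30, C→W-β 29, D→W-β 6, E→W-β 8, F→W-β 2  ⇒ total 76.
Compare {W-ε}: total 133.
Compare {W-α}: total 154.
No size-1 selection does better; minimum is 76.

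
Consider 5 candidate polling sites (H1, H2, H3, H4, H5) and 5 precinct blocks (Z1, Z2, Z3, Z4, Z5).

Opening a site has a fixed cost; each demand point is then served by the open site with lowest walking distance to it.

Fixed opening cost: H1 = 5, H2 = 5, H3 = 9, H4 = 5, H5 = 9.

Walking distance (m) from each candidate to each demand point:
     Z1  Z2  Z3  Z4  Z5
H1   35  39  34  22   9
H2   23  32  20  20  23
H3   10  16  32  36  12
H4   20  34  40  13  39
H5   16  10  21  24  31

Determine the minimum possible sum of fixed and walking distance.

Open {H1, H4, H5}: assign each demand point to its cheapest open site.
  Z1→H5 16, Z2→H5 10, Z3→H5 21, Z4→H4 13, Z5→H1 9
  walking distance 69, fixed 19 → total 88.
Compare {H3, H4, H5}: walking distance 66 + fixed 23 = 89.
Compare {H2, H3, H4}: walking distance 71 + fixed 19 = 90.
Compare {H1, H3, H4, H5}: walking distance 63 + fixed 28 = 91.
All other subsets cost ≥ 89. Minimum total cost: 88.

88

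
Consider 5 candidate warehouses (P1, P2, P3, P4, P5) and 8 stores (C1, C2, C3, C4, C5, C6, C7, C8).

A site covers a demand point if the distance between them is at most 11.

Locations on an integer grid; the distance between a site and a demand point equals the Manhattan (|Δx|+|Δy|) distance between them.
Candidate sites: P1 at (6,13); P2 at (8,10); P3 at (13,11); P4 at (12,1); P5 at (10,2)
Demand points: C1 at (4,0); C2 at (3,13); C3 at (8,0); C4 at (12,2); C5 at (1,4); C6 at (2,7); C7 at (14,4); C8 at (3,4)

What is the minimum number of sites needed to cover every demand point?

2

Coverage sets (demand points within 11 of each site):
  P1: {C2, C6}
  P2: {C2, C3, C6, C8}
  P3: {C4, C7}
  P4: {C1, C3, C4, C7}
  P5: {C1, C3, C4, C5, C7, C8}
No single site covers all 8 demand points.
But {P1, P5} covers everything, so the minimum is 2.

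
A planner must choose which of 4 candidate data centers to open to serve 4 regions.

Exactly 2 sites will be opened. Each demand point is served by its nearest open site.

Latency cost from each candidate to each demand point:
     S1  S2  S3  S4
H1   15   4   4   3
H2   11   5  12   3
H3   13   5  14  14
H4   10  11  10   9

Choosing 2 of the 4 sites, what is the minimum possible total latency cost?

Open {H1, H4}.
  S1→H4 10, S2→H1 4, S3→H1 4, S4→H1 3  ⇒ total 21.
Compare {H1, H2}: total 22.
Compare {H1, H3}: total 24.
No size-2 selection does better; minimum is 21.

21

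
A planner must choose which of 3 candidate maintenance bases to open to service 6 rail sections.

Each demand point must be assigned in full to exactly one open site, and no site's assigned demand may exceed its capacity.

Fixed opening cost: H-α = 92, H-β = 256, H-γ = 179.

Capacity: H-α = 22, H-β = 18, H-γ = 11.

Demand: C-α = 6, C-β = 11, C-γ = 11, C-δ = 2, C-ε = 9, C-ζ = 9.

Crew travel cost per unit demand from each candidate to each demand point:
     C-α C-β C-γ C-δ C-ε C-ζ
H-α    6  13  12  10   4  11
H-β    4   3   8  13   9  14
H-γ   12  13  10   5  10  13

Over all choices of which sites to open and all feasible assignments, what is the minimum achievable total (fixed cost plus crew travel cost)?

849

Open {H-α, H-β, H-γ}; cheapest assignment that respects the capacities:
  H-α (cap 22, load 20): C-δ, C-ε, C-ζ — cost 2×10 + 9×4 + 9×11 = 155
  H-β (cap 18, load 17): C-α, C-β — cost 6×4 + 11×3 = 57
  H-γ (cap 11, load 11): C-γ — cost 11×10 = 110
  Shipping 322, fixed 527 → total 849.
  Any other capacity-feasible assignment to {H-α, H-β, H-γ} ships for at least 322.
Total demand is 48 and no other set of sites has combined capacity ≥ 48, so {H-α, H-β, H-γ} is the only feasible choice of open sites. Minimum: 849.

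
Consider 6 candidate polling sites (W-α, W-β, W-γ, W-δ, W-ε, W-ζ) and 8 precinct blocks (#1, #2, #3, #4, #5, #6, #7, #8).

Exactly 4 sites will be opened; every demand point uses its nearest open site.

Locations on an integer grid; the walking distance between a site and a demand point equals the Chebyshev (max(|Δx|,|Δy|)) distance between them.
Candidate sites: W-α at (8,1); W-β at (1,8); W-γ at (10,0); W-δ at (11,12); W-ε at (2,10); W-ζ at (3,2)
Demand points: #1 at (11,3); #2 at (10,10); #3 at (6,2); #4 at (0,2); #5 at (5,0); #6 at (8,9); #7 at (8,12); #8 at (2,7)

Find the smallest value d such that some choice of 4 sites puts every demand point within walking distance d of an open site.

Open {W-α, W-β, W-δ, W-ζ}.
  Farthest demand point is #1 at walking distance 3 (to W-α); all others are ≤ 3.
With {W-α, W-δ, W-ε, W-ζ} the worst case is 3.
With {W-β, W-γ, W-δ, W-ζ} the worst case is 3.
No size-4 selection achieves below 3.

3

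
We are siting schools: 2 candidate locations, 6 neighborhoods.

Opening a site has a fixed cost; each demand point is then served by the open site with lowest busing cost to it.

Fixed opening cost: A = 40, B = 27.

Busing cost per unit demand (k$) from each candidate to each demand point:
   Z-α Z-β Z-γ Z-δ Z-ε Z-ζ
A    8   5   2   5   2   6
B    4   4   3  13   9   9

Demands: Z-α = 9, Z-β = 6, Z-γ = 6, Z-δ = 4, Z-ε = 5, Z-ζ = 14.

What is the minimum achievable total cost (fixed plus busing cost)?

253

Open {A, B}: assign each demand point to its cheapest open site.
  Z-α→B 9×4=36, Z-β→B 6×4=24, Z-γ→A 6×2=12, Z-δ→A 4×5=20, Z-ε→A 5×2=10, Z-ζ→A 14×6=84
  busing cost 186, fixed 67 → total 253.
Compare {A}: busing cost 228 + fixed 40 = 268.
Compare {B}: busing cost 301 + fixed 27 = 328.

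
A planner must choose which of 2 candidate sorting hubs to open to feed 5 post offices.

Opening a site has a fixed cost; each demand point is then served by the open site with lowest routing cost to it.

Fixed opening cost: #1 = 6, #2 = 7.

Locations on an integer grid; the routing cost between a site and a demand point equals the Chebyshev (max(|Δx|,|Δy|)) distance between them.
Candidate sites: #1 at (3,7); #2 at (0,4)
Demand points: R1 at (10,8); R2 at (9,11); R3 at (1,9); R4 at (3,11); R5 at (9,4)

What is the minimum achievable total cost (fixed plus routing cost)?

31

Open {#1}: assign each demand point to its cheapest open site.
  R1→#1 7, R2→#1 6, R3→#1 2, R4→#1 4, R5→#1 6
  routing cost 25, fixed 6 → total 31.
Compare {#1, #2}: routing cost 25 + fixed 13 = 38.
Compare {#2}: routing cost 40 + fixed 7 = 47.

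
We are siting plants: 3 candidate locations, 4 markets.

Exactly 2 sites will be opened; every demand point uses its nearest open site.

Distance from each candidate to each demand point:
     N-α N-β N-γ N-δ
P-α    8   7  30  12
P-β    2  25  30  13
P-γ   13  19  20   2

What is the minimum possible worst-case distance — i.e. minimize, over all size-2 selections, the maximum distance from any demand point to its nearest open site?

Open {P-α, P-γ}.
  Farthest demand point is N-γ at distance 20 (to P-γ); all others are ≤ 20.
With {P-β, P-γ} the worst case is 20.
With {P-α, P-β} the worst case is 30.
No size-2 selection achieves below 20.

20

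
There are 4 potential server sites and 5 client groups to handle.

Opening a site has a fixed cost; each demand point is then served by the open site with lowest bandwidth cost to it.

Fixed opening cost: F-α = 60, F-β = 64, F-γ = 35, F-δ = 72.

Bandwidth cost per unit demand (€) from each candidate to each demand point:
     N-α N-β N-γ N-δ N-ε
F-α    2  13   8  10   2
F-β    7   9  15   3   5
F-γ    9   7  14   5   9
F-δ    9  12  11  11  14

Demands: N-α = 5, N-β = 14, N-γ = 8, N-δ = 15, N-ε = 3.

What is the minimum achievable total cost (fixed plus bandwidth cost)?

348

Open {F-α, F-γ}: assign each demand point to its cheapest open site.
  N-α→F-α 5×2=10, N-β→F-γ 14×7=98, N-γ→F-α 8×8=64, N-δ→F-γ 15×5=75, N-ε→F-α 3×2=6
  bandwidth cost 253, fixed 95 → total 348.
Compare {F-α, F-β}: bandwidth cost 251 + fixed 124 = 375.
Compare {F-α, F-β, F-γ}: bandwidth cost 223 + fixed 159 = 382.
Compare {F-γ}: bandwidth cost 357 + fixed 35 = 392.
All other subsets cost ≥ 375. Minimum total cost: 348.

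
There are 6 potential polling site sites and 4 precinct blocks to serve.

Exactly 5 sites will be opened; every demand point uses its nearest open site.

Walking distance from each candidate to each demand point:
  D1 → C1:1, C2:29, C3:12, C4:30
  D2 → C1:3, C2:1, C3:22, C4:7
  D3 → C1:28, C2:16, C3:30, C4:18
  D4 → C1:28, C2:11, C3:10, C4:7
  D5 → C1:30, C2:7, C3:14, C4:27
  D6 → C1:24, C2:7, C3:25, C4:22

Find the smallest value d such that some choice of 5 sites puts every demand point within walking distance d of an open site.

10

Open {D1, D2, D3, D4, D5}.
  Farthest demand point is C3 at walking distance 10 (to D4); all others are ≤ 10.
With {D1, D2, D3, D4, D6} the worst case is 10.
With {D1, D2, D4, D5, D6} the worst case is 10.
No size-5 selection achieves below 10.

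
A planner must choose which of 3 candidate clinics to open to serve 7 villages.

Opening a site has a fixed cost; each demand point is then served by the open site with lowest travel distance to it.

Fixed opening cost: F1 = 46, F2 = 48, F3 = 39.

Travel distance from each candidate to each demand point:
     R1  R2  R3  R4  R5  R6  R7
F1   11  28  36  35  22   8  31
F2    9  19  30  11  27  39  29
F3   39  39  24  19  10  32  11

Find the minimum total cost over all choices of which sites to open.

196

Open {F1, F3}: assign each demand point to its cheapest open site.
  R1→F1 11, R2→F1 28, R3→F3 24, R4→F3 19, R5→F3 10, R6→F1 8, R7→F3 11
  travel distance 111, fixed 85 → total 196.
Compare {F2, F3}: travel distance 116 + fixed 87 = 203.
Compare {F2}: travel distance 164 + fixed 48 = 212.
Compare {F3}: travel distance 174 + fixed 39 = 213.
All other subsets cost ≥ 203. Minimum total cost: 196.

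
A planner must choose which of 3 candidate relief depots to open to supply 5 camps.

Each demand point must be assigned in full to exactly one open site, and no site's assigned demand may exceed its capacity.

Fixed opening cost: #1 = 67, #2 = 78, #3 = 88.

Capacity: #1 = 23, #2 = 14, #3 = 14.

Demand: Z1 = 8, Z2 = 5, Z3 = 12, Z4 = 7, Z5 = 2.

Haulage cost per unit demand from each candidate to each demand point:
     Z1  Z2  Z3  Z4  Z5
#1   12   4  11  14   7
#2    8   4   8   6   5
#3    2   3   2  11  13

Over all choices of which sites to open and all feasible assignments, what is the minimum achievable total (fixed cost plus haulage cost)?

Open {#1, #3}; cheapest assignment that respects the capacities:
  #1 (cap 23, load 22): Z1, Z2, Z4, Z5 — cost 8×12 + 5×4 + 7×14 + 2×7 = 228
  #3 (cap 14, load 12): Z3 — cost 12×2 = 24
  Shipping 252, fixed 155 → total 407.
  Any other capacity-feasible assignment to {#1, #3} ships for at least 252.
Compare {#1, #2, #3}: its best feasible assignment gives total 425.
Compare {#1, #2}: its best feasible assignment gives total 445.
Every other set of open sites that can feasibly serve all demand totals ≥ 425 even under its best assignment. Minimum: 407.

407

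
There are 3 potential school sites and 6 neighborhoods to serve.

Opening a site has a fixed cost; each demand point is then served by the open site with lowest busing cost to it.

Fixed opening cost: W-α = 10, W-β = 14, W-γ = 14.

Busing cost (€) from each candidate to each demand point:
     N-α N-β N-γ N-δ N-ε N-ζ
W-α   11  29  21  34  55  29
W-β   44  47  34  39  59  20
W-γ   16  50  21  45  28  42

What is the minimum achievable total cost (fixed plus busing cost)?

176

Open {W-α, W-γ}: assign each demand point to its cheapest open site.
  N-α→W-α 11, N-β→W-α 29, N-γ→W-α 21, N-δ→W-α 34, N-ε→W-γ 28, N-ζ→W-α 29
  busing cost 152, fixed 24 → total 176.
Compare {W-α, W-β, W-γ}: busing cost 143 + fixed 38 = 181.
Compare {W-α}: busing cost 179 + fixed 10 = 189.
Compare {W-α, W-β}: busing cost 170 + fixed 24 = 194.
All other subsets cost ≥ 181. Minimum total cost: 176.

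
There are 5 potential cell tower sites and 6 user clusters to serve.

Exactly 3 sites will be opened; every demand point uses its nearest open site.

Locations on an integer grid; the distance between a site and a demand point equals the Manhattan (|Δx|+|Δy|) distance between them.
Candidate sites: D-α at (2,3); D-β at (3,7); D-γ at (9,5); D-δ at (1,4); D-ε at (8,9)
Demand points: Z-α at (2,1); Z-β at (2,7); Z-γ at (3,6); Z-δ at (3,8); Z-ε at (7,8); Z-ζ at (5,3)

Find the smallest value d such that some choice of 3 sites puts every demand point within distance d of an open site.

3

Open {D-α, D-β, D-ε}.
  Farthest demand point is Z-ζ at distance 3 (to D-α); all others are ≤ 3.
With {D-α, D-β, D-γ} the worst case is 5.
With {D-α, D-β, D-δ} the worst case is 5.
No size-3 selection achieves below 3.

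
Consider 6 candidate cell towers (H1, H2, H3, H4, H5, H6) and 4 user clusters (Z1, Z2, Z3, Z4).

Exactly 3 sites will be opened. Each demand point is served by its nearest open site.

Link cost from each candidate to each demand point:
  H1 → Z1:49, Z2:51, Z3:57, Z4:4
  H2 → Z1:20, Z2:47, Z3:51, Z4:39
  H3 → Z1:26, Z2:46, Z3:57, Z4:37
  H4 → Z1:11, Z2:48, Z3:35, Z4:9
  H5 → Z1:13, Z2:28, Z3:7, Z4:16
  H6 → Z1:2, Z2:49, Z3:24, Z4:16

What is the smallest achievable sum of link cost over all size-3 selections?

41

Open {H1, H5, H6}.
  Z1→H6 2, Z2→H5 28, Z3→H5 7, Z4→H1 4  ⇒ total 41.
Compare {H4, H5, H6}: total 46.
Compare {H1, H4, H5}: total 50.
No size-3 selection does better; minimum is 41.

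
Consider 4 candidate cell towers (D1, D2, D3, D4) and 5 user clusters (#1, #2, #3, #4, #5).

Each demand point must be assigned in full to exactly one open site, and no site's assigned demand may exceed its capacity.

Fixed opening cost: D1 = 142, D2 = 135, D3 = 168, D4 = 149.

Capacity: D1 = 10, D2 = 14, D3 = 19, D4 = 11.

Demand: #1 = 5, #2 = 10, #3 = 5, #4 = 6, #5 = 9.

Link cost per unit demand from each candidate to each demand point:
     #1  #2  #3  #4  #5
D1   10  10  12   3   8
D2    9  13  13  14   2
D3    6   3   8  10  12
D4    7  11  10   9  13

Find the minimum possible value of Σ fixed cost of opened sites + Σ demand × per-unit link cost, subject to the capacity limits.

596

Open {D1, D2, D3}; cheapest assignment that respects the capacities:
  D1 (cap 10, load 6): #4 — cost 6×3 = 18
  D2 (cap 14, load 14): #1, #5 — cost 5×9 + 9×2 = 63
  D3 (cap 19, load 15): #2, #3 — cost 10×3 + 5×8 = 70
  Shipping 151, fixed 445 → total 596.
  Any other capacity-feasible assignment to {D1, D2, D3} ships for at least 151.
Compare {D2, D3, D4}: its best feasible assignment gives total 629.
Compare {D1, D3, D4}: its best feasible assignment gives total 690.
Every other set of open sites that can feasibly serve all demand totals ≥ 629 even under its best assignment. Minimum: 596.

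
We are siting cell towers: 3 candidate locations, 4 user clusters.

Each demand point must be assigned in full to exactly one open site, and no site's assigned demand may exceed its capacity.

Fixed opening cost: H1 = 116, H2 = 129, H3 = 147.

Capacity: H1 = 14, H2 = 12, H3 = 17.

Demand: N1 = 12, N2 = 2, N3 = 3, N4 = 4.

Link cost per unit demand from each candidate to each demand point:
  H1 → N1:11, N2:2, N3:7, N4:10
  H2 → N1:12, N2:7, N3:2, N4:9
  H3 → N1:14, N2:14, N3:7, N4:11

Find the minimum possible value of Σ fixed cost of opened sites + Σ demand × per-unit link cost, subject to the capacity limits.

423

Open {H1, H2}; cheapest assignment that respects the capacities:
  H1 (cap 14, load 14): N1, N2 — cost 12×11 + 2×2 = 136
  H2 (cap 12, load 7): N3, N4 — cost 3×2 + 4×9 = 42
  Shipping 178, fixed 245 → total 423.
  Any other capacity-feasible assignment to {H1, H2} ships for at least 178.
Compare {H1, H3}: its best feasible assignment gives total 464.
Compare {H2, H3}: its best feasible assignment gives total 500.
Every other set of open sites that can feasibly serve all demand totals ≥ 464 even under its best assignment. Minimum: 423.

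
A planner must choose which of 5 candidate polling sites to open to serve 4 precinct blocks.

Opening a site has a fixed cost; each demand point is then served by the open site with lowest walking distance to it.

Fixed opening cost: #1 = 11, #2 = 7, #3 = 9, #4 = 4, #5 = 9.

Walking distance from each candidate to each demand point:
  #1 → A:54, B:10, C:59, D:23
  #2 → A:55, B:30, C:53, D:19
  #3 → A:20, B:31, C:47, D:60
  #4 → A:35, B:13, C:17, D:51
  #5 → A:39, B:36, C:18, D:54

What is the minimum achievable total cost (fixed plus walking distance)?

89

Open {#2, #3, #4}: assign each demand point to its cheapest open site.
  A→#3 20, B→#4 13, C→#4 17, D→#2 19
  walking distance 69, fixed 20 → total 89.
Compare {#1, #3, #4}: walking distance 70 + fixed 24 = 94.
Compare {#2, #4}: walking distance 84 + fixed 11 = 95.
Compare {#1, #2, #3, #4}: walking distance 66 + fixed 31 = 97.
All other subsets cost ≥ 94. Minimum total cost: 89.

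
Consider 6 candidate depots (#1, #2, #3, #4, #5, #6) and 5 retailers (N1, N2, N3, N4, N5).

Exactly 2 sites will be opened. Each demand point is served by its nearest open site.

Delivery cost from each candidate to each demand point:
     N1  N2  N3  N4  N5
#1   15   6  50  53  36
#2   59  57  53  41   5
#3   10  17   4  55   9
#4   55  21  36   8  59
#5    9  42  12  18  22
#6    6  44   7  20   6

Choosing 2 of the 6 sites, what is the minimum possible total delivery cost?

Open {#1, #6}.
  N1→#6 6, N2→#1 6, N3→#6 7, N4→#6 20, N5→#6 6  ⇒ total 45.
Compare {#3, #4}: total 48.
Compare {#4, #6}: total 48.
No size-2 selection does better; minimum is 45.

45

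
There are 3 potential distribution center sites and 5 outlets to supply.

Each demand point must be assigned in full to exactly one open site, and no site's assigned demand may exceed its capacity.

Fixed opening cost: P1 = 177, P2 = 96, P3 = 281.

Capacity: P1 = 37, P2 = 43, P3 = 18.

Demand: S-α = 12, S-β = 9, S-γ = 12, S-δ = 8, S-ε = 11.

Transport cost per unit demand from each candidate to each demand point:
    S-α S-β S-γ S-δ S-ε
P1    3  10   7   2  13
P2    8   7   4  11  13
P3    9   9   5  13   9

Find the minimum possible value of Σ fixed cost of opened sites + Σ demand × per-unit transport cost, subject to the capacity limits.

Open {P1, P2}; cheapest assignment that respects the capacities:
  P1 (cap 37, load 31): S-α, S-δ, S-ε — cost 12×3 + 8×2 + 11×13 = 195
  P2 (cap 43, load 21): S-β, S-γ — cost 9×7 + 12×4 = 111
  Shipping 306, fixed 273 → total 579.
  Any other capacity-feasible assignment to {P1, P2} ships for at least 306.
Compare {P2, P3}: its best feasible assignment gives total 771.
Compare {P1, P2, P3}: its best feasible assignment gives total 816.
Every other set of open sites that can feasibly serve all demand totals ≥ 771 even under its best assignment. Minimum: 579.

579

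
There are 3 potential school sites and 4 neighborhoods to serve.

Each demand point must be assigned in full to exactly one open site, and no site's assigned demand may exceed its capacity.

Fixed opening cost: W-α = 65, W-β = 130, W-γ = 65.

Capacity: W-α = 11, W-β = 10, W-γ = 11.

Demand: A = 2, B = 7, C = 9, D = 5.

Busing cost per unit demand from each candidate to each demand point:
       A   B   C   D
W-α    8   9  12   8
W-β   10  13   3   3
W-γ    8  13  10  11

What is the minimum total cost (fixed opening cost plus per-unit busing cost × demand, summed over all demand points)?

421

Open {W-α, W-β, W-γ}; cheapest assignment that respects the capacities:
  W-α (cap 11, load 9): A, B — cost 2×8 + 7×9 = 79
  W-β (cap 10, load 9): C — cost 9×3 = 27
  W-γ (cap 11, load 5): D — cost 5×11 = 55
  Shipping 161, fixed 260 → total 421.
  Any other capacity-feasible assignment to {W-α, W-β, W-γ} ships for at least 161.
Total demand is 23 and no other set of sites has combined capacity ≥ 23, so {W-α, W-β, W-γ} is the only feasible choice of open sites. Minimum: 421.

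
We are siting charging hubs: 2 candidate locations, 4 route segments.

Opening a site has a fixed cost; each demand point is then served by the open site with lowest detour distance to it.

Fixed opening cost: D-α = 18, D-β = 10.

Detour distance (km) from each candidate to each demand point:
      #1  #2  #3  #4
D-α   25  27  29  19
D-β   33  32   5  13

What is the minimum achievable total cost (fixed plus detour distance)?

Open {D-β}: assign each demand point to its cheapest open site.
  #1→D-β 33, #2→D-β 32, #3→D-β 5, #4→D-β 13
  detour distance 83, fixed 10 → total 93.
Compare {D-α, D-β}: detour distance 70 + fixed 28 = 98.
Compare {D-α}: detour distance 100 + fixed 18 = 118.

93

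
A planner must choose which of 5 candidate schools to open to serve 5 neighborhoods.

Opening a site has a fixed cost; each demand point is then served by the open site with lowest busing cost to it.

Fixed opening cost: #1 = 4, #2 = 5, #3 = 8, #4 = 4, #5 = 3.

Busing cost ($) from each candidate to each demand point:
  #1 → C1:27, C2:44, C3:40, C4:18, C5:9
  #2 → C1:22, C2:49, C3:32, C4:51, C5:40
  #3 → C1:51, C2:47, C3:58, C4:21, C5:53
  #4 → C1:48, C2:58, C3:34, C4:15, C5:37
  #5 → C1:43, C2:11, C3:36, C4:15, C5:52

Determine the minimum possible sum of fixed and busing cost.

101

Open {#1, #2, #5}: assign each demand point to its cheapest open site.
  C1→#2 22, C2→#5 11, C3→#2 32, C4→#5 15, C5→#1 9
  busing cost 89, fixed 12 → total 101.
Compare {#1, #5}: busing cost 98 + fixed 7 = 105.
Compare {#1, #2, #4, #5}: busing cost 89 + fixed 16 = 105.
Compare {#1, #4, #5}: busing cost 96 + fixed 11 = 107.
All other subsets cost ≥ 105. Minimum total cost: 101.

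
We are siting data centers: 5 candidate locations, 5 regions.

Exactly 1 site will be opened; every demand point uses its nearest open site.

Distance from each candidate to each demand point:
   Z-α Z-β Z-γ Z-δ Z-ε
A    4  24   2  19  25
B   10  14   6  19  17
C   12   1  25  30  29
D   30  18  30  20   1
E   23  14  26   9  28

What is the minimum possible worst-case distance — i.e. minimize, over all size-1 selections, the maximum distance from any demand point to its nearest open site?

19

Open {B}.
  Farthest demand point is Z-δ at distance 19 (to B); all others are ≤ 19.
With {A} the worst case is 25.
With {E} the worst case is 28.
No size-1 selection achieves below 19.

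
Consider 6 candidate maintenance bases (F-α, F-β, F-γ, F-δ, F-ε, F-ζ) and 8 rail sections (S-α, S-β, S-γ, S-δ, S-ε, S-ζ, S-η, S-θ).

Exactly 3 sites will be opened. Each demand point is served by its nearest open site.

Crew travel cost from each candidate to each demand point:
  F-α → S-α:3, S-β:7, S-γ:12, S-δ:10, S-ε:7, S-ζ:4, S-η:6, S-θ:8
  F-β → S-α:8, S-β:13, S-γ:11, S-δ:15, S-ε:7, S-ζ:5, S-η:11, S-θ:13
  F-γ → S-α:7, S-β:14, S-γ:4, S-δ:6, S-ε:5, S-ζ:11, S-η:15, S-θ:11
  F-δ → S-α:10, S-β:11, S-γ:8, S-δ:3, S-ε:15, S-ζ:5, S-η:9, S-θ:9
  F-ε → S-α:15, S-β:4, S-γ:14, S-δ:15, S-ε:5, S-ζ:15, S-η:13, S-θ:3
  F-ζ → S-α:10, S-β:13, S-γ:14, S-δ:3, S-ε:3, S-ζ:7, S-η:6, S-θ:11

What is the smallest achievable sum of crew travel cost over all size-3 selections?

35

Open {F-α, F-γ, F-ε}.
  S-α→F-α 3, S-β→F-ε 4, S-γ→F-γ 4, S-δ→F-γ 6, S-ε→F-γ 5, S-ζ→F-α 4, S-η→F-α 6, S-θ→F-ε 3  ⇒ total 35.
Compare {F-α, F-δ, F-ε}: total 36.
Compare {F-γ, F-ε, F-ζ}: total 37.
No size-3 selection does better; minimum is 35.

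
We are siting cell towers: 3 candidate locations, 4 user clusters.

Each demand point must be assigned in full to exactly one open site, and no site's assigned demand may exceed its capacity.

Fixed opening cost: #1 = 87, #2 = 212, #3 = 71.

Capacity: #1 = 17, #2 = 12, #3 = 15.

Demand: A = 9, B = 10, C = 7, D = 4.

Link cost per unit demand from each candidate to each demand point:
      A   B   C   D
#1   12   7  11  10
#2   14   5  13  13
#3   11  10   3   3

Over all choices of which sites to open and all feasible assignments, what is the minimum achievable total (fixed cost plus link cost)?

416

Open {#1, #3}; cheapest assignment that respects the capacities:
  #1 (cap 17, load 17): B, C — cost 10×7 + 7×11 = 147
  #3 (cap 15, load 13): A, D — cost 9×11 + 4×3 = 111
  Shipping 258, fixed 158 → total 416.
  Any other capacity-feasible assignment to {#1, #3} ships for at least 258.
Compare {#1, #2, #3}: its best feasible assignment gives total 561.
Every other set of open sites that can feasibly serve all demand totals ≥ 561 even under its best assignment. Minimum: 416.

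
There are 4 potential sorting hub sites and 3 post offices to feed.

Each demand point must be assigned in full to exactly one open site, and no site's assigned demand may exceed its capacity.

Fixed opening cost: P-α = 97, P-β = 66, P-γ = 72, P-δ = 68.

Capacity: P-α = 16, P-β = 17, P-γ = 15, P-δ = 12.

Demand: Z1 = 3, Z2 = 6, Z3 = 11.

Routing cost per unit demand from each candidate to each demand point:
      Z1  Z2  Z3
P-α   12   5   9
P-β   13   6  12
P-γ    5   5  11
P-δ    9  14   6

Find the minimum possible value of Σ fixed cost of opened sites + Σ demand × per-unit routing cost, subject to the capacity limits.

Open {P-γ, P-δ}; cheapest assignment that respects the capacities:
  P-γ (cap 15, load 9): Z1, Z2 — cost 3×5 + 6×5 = 45
  P-δ (cap 12, load 11): Z3 — cost 11×6 = 66
  Shipping 111, fixed 140 → total 251.
  Any other capacity-feasible assignment to {P-γ, P-δ} ships for at least 111.
Compare {P-β, P-δ}: its best feasible assignment gives total 275.
Compare {P-α, P-δ}: its best feasible assignment gives total 297.
Every other set of open sites that can feasibly serve all demand totals ≥ 275 even under its best assignment. Minimum: 251.

251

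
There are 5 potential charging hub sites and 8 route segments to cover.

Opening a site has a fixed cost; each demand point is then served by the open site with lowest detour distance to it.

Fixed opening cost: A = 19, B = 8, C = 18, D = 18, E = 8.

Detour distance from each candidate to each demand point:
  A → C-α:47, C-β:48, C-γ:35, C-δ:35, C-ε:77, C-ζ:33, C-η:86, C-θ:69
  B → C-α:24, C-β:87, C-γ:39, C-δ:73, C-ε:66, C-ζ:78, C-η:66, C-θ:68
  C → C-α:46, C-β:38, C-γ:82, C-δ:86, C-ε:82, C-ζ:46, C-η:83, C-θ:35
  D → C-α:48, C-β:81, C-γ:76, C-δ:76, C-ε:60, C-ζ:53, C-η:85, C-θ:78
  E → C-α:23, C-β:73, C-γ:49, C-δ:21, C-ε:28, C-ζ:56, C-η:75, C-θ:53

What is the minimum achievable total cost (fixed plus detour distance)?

Open {B, C, E}: assign each demand point to its cheapest open site.
  C-α→E 23, C-β→C 38, C-γ→B 39, C-δ→E 21, C-ε→E 28, C-ζ→C 46, C-η→B 66, C-θ→C 35
  detour distance 296, fixed 34 → total 330.
Compare {A, B, C, E}: detour distance 279 + fixed 53 = 332.
Compare {A, C, E}: detour distance 288 + fixed 45 = 333.
Compare {C, E}: detour distance 315 + fixed 26 = 341.
All other subsets cost ≥ 332. Minimum total cost: 330.

330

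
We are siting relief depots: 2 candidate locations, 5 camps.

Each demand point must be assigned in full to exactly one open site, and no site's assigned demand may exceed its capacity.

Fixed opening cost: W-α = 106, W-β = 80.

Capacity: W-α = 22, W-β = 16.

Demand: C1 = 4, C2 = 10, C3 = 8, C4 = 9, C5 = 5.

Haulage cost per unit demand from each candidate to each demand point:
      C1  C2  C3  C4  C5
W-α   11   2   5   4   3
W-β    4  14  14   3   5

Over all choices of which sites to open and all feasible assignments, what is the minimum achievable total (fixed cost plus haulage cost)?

Open {W-α, W-β}; cheapest assignment that respects the capacities:
  W-α (cap 22, load 22): C1, C2, C3 — cost 4×11 + 10×2 + 8×5 = 104
  W-β (cap 16, load 14): C4, C5 — cost 9×3 + 5×5 = 52
  Shipping 156, fixed 186 → total 342.
  Any other capacity-feasible assignment to {W-α, W-β} ships for at least 156.
Total demand is 36 and no other set of sites has combined capacity ≥ 36, so {W-α, W-β} is the only feasible choice of open sites. Minimum: 342.

342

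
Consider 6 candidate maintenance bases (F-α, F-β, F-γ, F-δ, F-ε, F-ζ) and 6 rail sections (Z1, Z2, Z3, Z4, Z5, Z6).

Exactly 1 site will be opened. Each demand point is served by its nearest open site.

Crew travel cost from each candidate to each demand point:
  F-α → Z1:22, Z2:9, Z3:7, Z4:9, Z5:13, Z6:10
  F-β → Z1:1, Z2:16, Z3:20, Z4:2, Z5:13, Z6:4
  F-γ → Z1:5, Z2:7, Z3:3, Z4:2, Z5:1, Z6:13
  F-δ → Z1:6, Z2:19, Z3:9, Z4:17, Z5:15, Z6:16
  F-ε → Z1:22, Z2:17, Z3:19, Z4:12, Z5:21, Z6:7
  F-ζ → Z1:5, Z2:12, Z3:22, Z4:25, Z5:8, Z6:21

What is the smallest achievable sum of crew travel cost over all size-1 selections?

31

Open {F-γ}.
  Z1→F-γ 5, Z2→F-γ 7, Z3→F-γ 3, Z4→F-γ 2, Z5→F-γ 1, Z6→F-γ 13  ⇒ total 31.
Compare {F-β}: total 56.
Compare {F-α}: total 70.
No size-1 selection does better; minimum is 31.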